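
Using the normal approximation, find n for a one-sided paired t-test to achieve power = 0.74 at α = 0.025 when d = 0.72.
n = 14 pairs

Sample size formula (paired t-test, normal approximation):
n = ((z_α + z_β) / d)²

z_α = 1.960 (for α = 0.025, one-sided)
z_β = 0.643 (for power = 0.74)
d = 0.72

n = ((1.960 + 0.643) / 0.72)²
n = (3.615)²
n ≈ 13.07
Round up to the next whole number: n = 14 pairs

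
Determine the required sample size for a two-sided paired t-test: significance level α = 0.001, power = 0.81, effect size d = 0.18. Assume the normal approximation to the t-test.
n = 537 pairs

Sample size formula (paired t-test, normal approximation):
n = ((z_{α/2} + z_β) / d)²

z_{α/2} = 3.291 (for α = 0.001, two-sided)
z_β = 0.878 (for power = 0.81)
d = 0.18

n = ((3.291 + 0.878) / 0.18)²
n = (23.161)²
n ≈ 536.43
Round up to the next whole number: n = 537 pairs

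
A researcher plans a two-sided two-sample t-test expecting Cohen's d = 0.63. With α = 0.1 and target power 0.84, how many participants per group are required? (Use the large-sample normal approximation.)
n = 36 per group

Sample size formula (two-sample t-test, normal approximation):
n = 2 · ((z_{α/2} + z_β) / d)²

z_{α/2} = 1.645 (for α = 0.1, two-sided)
z_β = 0.994 (for power = 0.84)
d = 0.63

n = 2 · ((1.645 + 0.994) / 0.63)²
n = 2 · (4.189)²
n ≈ 35.10
Round up to the next whole number: n = 36 per group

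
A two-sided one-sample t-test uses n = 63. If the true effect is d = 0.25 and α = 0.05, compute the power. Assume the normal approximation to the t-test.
Power ≈ 0.51

Power calculation (one-sample t-test, normal approximation):
z_β = d · √n - z_{α/2}
z_β = 0.25 · √63 - 1.960
z_β = 0.25 · 7.937 - 1.960
z_β = 0.024

Power = Φ(z_β) = Φ(0.024) ≈ 0.510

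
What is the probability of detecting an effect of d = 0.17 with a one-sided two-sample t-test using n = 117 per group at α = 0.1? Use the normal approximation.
Power ≈ 0.51

Power calculation (two-sample t-test, normal approximation):
z_β = d · √(n/2) - z_α
z_β = 0.17 · √(117/2) - 1.282
z_β = 0.17 · 7.649 - 1.282
z_β = 0.019

Power = Φ(z_β) = Φ(0.019) ≈ 0.507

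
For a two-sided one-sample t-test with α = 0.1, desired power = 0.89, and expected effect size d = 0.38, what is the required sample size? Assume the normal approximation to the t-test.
n = 58

Sample size formula (one-sample t-test, normal approximation):
n = ((z_{α/2} + z_β) / d)²

z_{α/2} = 1.645 (for α = 0.1, two-sided)
z_β = 1.227 (for power = 0.89)
d = 0.38

n = ((1.645 + 1.227) / 0.38)²
n = (7.558)²
n ≈ 57.12
Round up to the next whole number: n = 58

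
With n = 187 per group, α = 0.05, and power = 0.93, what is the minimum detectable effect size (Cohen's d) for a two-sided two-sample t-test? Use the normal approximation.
d ≈ 0.36

Minimum detectable effect (two-sample t-test, normal approximation):
d = (z_{α/2} + z_β) / √(n/2)
d = (1.960 + 1.476) / √(187/2)
d = 3.436 / 9.670
d ≈ 0.36

By Cohen's convention (0.2 small / 0.5 medium / 0.8 large): small effect.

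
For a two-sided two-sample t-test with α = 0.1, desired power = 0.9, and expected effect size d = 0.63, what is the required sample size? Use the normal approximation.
n = 44 per group

Sample size formula (two-sample t-test, normal approximation):
n = 2 · ((z_{α/2} + z_β) / d)²

z_{α/2} = 1.645 (for α = 0.1, two-sided)
z_β = 1.282 (for power = 0.9)
d = 0.63

n = 2 · ((1.645 + 1.282) / 0.63)²
n = 2 · (4.646)²
n ≈ 43.17
Round up to the next whole number: n = 44 per group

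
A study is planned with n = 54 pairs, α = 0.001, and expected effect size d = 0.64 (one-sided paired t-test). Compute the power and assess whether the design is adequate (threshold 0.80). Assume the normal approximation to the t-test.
Power ≈ 0.95; the study is adequately powered (power ≥ 0.80)

Power calculation (paired t-test, normal approximation):
z_β = d · √n - z_α
z_β = 0.64 · √54 - 3.090
z_β = 0.64 · 7.348 - 3.090
z_β = 1.613

Power = Φ(z_β) = Φ(1.613) ≈ 0.947

Effect size d = 0.64 is medium by Cohen's convention (0.2/0.5/0.8).

Threshold: power ≥ 0.80 is conventionally adequate.
Power ≈ 0.95 → the study is adequately powered (power ≥ 0.80).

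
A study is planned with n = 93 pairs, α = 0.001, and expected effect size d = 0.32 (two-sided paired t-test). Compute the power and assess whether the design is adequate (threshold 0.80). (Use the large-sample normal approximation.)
Power ≈ 0.42; the study is underpowered (power < 0.80)

Power calculation (paired t-test, normal approximation):
z_β = d · √n - z_{α/2}
z_β = 0.32 · √93 - 3.291
z_β = 0.32 · 9.644 - 3.291
z_β = -0.205

Power = Φ(z_β) = Φ(-0.205) ≈ 0.419

Effect size d = 0.32 is small by Cohen's convention (0.2/0.5/0.8).

Threshold: power ≥ 0.80 is conventionally adequate.
Power ≈ 0.42 → the study is underpowered (power < 0.80).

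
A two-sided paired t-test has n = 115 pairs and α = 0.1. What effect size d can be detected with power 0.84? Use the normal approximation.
d ≈ 0.25

Minimum detectable effect (paired t-test, normal approximation):
d = (z_{α/2} + z_β) / √n
d = (1.645 + 0.994) / √115
d = 2.639 / 10.724
d ≈ 0.25

By Cohen's convention (0.2 small / 0.5 medium / 0.8 large): small effect.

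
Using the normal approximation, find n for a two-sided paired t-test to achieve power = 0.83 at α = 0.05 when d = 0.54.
n = 30 pairs

Sample size formula (paired t-test, normal approximation):
n = ((z_{α/2} + z_β) / d)²

z_{α/2} = 1.960 (for α = 0.05, two-sided)
z_β = 0.954 (for power = 0.83)
d = 0.54

n = ((1.960 + 0.954) / 0.54)²
n = (5.396)²
n ≈ 29.12
Round up to the next whole number: n = 30 pairs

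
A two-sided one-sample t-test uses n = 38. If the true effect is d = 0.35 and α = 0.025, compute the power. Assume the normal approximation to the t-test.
Power ≈ 0.47

Power calculation (one-sample t-test, normal approximation):
z_β = d · √n - z_{α/2}
z_β = 0.35 · √38 - 2.241
z_β = 0.35 · 6.164 - 2.241
z_β = -0.084

Power = Φ(z_β) = Φ(-0.084) ≈ 0.467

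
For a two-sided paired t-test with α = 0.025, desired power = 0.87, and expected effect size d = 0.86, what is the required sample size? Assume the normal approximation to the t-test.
n = 16 pairs

Sample size formula (paired t-test, normal approximation):
n = ((z_{α/2} + z_β) / d)²

z_{α/2} = 2.241 (for α = 0.025, two-sided)
z_β = 1.126 (for power = 0.87)
d = 0.86

n = ((2.241 + 1.126) / 0.86)²
n = (3.915)²
n ≈ 15.33
Round up to the next whole number: n = 16 pairs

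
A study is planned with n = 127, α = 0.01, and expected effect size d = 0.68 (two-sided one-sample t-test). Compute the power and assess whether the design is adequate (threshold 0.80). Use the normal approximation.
Power ≈ 1.00; the study is adequately powered (power ≥ 0.80)

Power calculation (one-sample t-test, normal approximation):
z_β = d · √n - z_{α/2}
z_β = 0.68 · √127 - 2.576
z_β = 0.68 · 11.269 - 2.576
z_β = 5.087

Power = Φ(z_β) = Φ(5.087) ≈ 1.000

Effect size d = 0.68 is medium by Cohen's convention (0.2/0.5/0.8).

Threshold: power ≥ 0.80 is conventionally adequate.
Power ≈ 1.00 → the study is adequately powered (power ≥ 0.80).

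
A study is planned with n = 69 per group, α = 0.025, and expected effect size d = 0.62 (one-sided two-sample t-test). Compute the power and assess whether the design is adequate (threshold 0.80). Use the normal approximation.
Power ≈ 0.95; the study is adequately powered (power ≥ 0.80)

Power calculation (two-sample t-test, normal approximation):
z_β = d · √(n/2) - z_α
z_β = 0.62 · √(69/2) - 1.960
z_β = 0.62 · 5.874 - 1.960
z_β = 1.682

Power = Φ(z_β) = Φ(1.682) ≈ 0.954

Effect size d = 0.62 is medium by Cohen's convention (0.2/0.5/0.8).

Threshold: power ≥ 0.80 is conventionally adequate.
Power ≈ 0.95 → the study is adequately powered (power ≥ 0.80).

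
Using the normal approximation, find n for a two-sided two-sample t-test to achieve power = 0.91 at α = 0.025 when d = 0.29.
n = 306 per group

Sample size formula (two-sample t-test, normal approximation):
n = 2 · ((z_{α/2} + z_β) / d)²

z_{α/2} = 2.241 (for α = 0.025, two-sided)
z_β = 1.341 (for power = 0.91)
d = 0.29

n = 2 · ((2.241 + 1.341) / 0.29)²
n = 2 · (12.352)²
n ≈ 305.14
Round up to the next whole number: n = 306 per group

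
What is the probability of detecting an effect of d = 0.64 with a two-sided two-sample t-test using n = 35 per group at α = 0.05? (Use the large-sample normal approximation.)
Power ≈ 0.76

Power calculation (two-sample t-test, normal approximation):
z_β = d · √(n/2) - z_{α/2}
z_β = 0.64 · √(35/2) - 1.960
z_β = 0.64 · 4.183 - 1.960
z_β = 0.717

Power = Φ(z_β) = Φ(0.717) ≈ 0.763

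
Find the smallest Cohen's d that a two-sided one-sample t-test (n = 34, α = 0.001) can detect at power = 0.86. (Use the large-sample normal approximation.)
d ≈ 0.75

Minimum detectable effect (one-sample t-test, normal approximation):
d = (z_{α/2} + z_β) / √n
d = (3.291 + 1.080) / √34
d = 4.371 / 5.831
d ≈ 0.75

By Cohen's convention (0.2 small / 0.5 medium / 0.8 large): medium effect.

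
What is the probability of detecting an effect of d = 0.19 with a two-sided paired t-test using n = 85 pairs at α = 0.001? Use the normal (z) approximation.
Power ≈ 0.06

Power calculation (paired t-test, normal approximation):
z_β = d · √n - z_{α/2}
z_β = 0.19 · √85 - 3.291
z_β = 0.19 · 9.220 - 3.291
z_β = -1.539

Power = Φ(z_β) = Φ(-1.539) ≈ 0.062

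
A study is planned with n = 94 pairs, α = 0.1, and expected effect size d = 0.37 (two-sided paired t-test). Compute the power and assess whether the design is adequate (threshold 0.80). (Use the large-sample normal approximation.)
Power ≈ 0.97; the study is adequately powered (power ≥ 0.80)

Power calculation (paired t-test, normal approximation):
z_β = d · √n - z_{α/2}
z_β = 0.37 · √94 - 1.645
z_β = 0.37 · 9.695 - 1.645
z_β = 1.942

Power = Φ(z_β) = Φ(1.942) ≈ 0.974

Effect size d = 0.37 is small by Cohen's convention (0.2/0.5/0.8).

Threshold: power ≥ 0.80 is conventionally adequate.
Power ≈ 0.97 → the study is adequately powered (power ≥ 0.80).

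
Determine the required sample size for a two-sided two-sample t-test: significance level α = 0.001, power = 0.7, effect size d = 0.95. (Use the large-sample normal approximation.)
n = 33 per group

Sample size formula (two-sample t-test, normal approximation):
n = 2 · ((z_{α/2} + z_β) / d)²

z_{α/2} = 3.291 (for α = 0.001, two-sided)
z_β = 0.524 (for power = 0.7)
d = 0.95

n = 2 · ((3.291 + 0.524) / 0.95)²
n = 2 · (4.016)²
n ≈ 32.26
Round up to the next whole number: n = 33 per group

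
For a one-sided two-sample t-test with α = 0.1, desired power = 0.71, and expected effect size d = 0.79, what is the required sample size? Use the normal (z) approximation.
n = 11 per group

Sample size formula (two-sample t-test, normal approximation):
n = 2 · ((z_α + z_β) / d)²

z_α = 1.282 (for α = 0.1, one-sided)
z_β = 0.553 (for power = 0.71)
d = 0.79

n = 2 · ((1.282 + 0.553) / 0.79)²
n = 2 · (2.323)²
n ≈ 10.79
Round up to the next whole number: n = 11 per group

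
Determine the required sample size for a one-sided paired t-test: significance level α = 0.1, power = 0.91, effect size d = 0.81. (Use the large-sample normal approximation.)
n = 11 pairs

Sample size formula (paired t-test, normal approximation):
n = ((z_α + z_β) / d)²

z_α = 1.282 (for α = 0.1, one-sided)
z_β = 1.341 (for power = 0.91)
d = 0.81

n = ((1.282 + 1.341) / 0.81)²
n = (3.238)²
n ≈ 10.48
Round up to the next whole number: n = 11 pairs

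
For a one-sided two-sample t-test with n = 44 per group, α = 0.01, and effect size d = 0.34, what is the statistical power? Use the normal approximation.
Power ≈ 0.23

Power calculation (two-sample t-test, normal approximation):
z_β = d · √(n/2) - z_α
z_β = 0.34 · √(44/2) - 2.326
z_β = 0.34 · 4.690 - 2.326
z_β = -0.732

Power = Φ(z_β) = Φ(-0.732) ≈ 0.232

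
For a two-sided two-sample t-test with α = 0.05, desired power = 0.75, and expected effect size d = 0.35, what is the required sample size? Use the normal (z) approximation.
n = 114 per group

Sample size formula (two-sample t-test, normal approximation):
n = 2 · ((z_{α/2} + z_β) / d)²

z_{α/2} = 1.960 (for α = 0.05, two-sided)
z_β = 0.674 (for power = 0.75)
d = 0.35

n = 2 · ((1.960 + 0.674) / 0.35)²
n = 2 · (7.526)²
n ≈ 113.28
Round up to the next whole number: n = 114 per group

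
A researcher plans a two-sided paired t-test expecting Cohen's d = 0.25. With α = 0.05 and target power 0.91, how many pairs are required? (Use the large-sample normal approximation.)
n = 175 pairs

Sample size formula (paired t-test, normal approximation):
n = ((z_{α/2} + z_β) / d)²

z_{α/2} = 1.960 (for α = 0.05, two-sided)
z_β = 1.341 (for power = 0.91)
d = 0.25

n = ((1.960 + 1.341) / 0.25)²
n = (13.204)²
n ≈ 174.35
Round up to the next whole number: n = 175 pairs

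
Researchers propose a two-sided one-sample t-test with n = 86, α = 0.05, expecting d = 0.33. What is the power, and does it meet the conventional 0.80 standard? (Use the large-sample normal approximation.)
Power ≈ 0.86; the study is adequately powered (power ≥ 0.80)

Power calculation (one-sample t-test, normal approximation):
z_β = d · √n - z_{α/2}
z_β = 0.33 · √86 - 1.960
z_β = 0.33 · 9.274 - 1.960
z_β = 1.100

Power = Φ(z_β) = Φ(1.100) ≈ 0.864

Effect size d = 0.33 is small by Cohen's convention (0.2/0.5/0.8).

Threshold: power ≥ 0.80 is conventionally adequate.
Power ≈ 0.86 → the study is adequately powered (power ≥ 0.80).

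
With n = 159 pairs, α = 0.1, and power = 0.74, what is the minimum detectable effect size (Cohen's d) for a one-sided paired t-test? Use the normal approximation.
d ≈ 0.15

Minimum detectable effect (paired t-test, normal approximation):
d = (z_α + z_β) / √n
d = (1.282 + 0.643) / √159
d = 1.925 / 12.610
d ≈ 0.15

By Cohen's convention (0.2 small / 0.5 medium / 0.8 large): very small effect.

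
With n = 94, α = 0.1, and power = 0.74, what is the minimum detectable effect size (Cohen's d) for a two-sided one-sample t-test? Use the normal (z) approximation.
d ≈ 0.24

Minimum detectable effect (one-sample t-test, normal approximation):
d = (z_{α/2} + z_β) / √n
d = (1.645 + 0.643) / √94
d = 2.288 / 9.695
d ≈ 0.24

By Cohen's convention (0.2 small / 0.5 medium / 0.8 large): small effect.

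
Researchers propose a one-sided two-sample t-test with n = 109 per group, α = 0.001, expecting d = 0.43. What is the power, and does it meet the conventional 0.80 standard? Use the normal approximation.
Power ≈ 0.53; the study is underpowered (power < 0.80)

Power calculation (two-sample t-test, normal approximation):
z_β = d · √(n/2) - z_α
z_β = 0.43 · √(109/2) - 3.090
z_β = 0.43 · 7.382 - 3.090
z_β = 0.084

Power = Φ(z_β) = Φ(0.084) ≈ 0.534

Effect size d = 0.43 is small by Cohen's convention (0.2/0.5/0.8).

Threshold: power ≥ 0.80 is conventionally adequate.
Power ≈ 0.53 → the study is underpowered (power < 0.80).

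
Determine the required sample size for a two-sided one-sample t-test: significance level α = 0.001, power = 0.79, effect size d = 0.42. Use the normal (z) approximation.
n = 96

Sample size formula (one-sample t-test, normal approximation):
n = ((z_{α/2} + z_β) / d)²

z_{α/2} = 3.291 (for α = 0.001, two-sided)
z_β = 0.806 (for power = 0.79)
d = 0.42

n = ((3.291 + 0.806) / 0.42)²
n = (9.755)²
n ≈ 95.16
Round up to the next whole number: n = 96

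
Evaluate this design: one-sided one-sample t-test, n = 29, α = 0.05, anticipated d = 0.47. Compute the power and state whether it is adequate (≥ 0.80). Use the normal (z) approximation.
Power ≈ 0.81; the study is adequately powered (power ≥ 0.80)

Power calculation (one-sample t-test, normal approximation):
z_β = d · √n - z_α
z_β = 0.47 · √29 - 1.645
z_β = 0.47 · 5.385 - 1.645
z_β = 0.886

Power = Φ(z_β) = Φ(0.886) ≈ 0.812

Effect size d = 0.47 is small by Cohen's convention (0.2/0.5/0.8).

Threshold: power ≥ 0.80 is conventionally adequate.
Power ≈ 0.81 → the study is adequately powered (power ≥ 0.80).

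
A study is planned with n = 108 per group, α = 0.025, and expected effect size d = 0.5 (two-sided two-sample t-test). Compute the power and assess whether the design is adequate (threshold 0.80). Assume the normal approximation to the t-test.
Power ≈ 0.92; the study is adequately powered (power ≥ 0.80)

Power calculation (two-sample t-test, normal approximation):
z_β = d · √(n/2) - z_{α/2}
z_β = 0.5 · √(108/2) - 2.241
z_β = 0.5 · 7.348 - 2.241
z_β = 1.433

Power = Φ(z_β) = Φ(1.433) ≈ 0.924

Effect size d = 0.5 is medium by Cohen's convention (0.2/0.5/0.8).

Threshold: power ≥ 0.80 is conventionally adequate.
Power ≈ 0.92 → the study is adequately powered (power ≥ 0.80).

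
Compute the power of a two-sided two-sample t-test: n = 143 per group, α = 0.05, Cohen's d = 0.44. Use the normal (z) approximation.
Power ≈ 0.96

Power calculation (two-sample t-test, normal approximation):
z_β = d · √(n/2) - z_{α/2}
z_β = 0.44 · √(143/2) - 1.960
z_β = 0.44 · 8.456 - 1.960
z_β = 1.761

Power = Φ(z_β) = Φ(1.761) ≈ 0.961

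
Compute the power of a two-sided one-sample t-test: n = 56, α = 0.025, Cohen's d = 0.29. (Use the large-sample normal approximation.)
Power ≈ 0.47

Power calculation (one-sample t-test, normal approximation):
z_β = d · √n - z_{α/2}
z_β = 0.29 · √56 - 2.241
z_β = 0.29 · 7.483 - 2.241
z_β = -0.071

Power = Φ(z_β) = Φ(-0.071) ≈ 0.472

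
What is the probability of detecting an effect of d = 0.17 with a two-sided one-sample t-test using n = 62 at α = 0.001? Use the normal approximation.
Power ≈ 0.03

Power calculation (one-sample t-test, normal approximation):
z_β = d · √n - z_{α/2}
z_β = 0.17 · √62 - 3.291
z_β = 0.17 · 7.874 - 3.291
z_β = -1.952

Power = Φ(z_β) = Φ(-1.952) ≈ 0.025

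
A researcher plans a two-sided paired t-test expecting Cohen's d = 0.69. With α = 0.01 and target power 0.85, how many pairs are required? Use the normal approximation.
n = 28 pairs

Sample size formula (paired t-test, normal approximation):
n = ((z_{α/2} + z_β) / d)²

z_{α/2} = 2.576 (for α = 0.01, two-sided)
z_β = 1.036 (for power = 0.85)
d = 0.69

n = ((2.576 + 1.036) / 0.69)²
n = (5.235)²
n ≈ 27.41
Round up to the next whole number: n = 28 pairs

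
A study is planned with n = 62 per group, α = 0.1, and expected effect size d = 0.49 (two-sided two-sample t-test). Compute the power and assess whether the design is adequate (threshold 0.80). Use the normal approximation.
Power ≈ 0.86; the study is adequately powered (power ≥ 0.80)

Power calculation (two-sample t-test, normal approximation):
z_β = d · √(n/2) - z_{α/2}
z_β = 0.49 · √(62/2) - 1.645
z_β = 0.49 · 5.568 - 1.645
z_β = 1.083

Power = Φ(z_β) = Φ(1.083) ≈ 0.861

Effect size d = 0.49 is small by Cohen's convention (0.2/0.5/0.8).

Threshold: power ≥ 0.80 is conventionally adequate.
Power ≈ 0.86 → the study is adequately powered (power ≥ 0.80).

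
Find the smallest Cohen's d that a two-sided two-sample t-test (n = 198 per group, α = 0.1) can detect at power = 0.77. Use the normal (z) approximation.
d ≈ 0.24

Minimum detectable effect (two-sample t-test, normal approximation):
d = (z_{α/2} + z_β) / √(n/2)
d = (1.645 + 0.739) / √(198/2)
d = 2.384 / 9.950
d ≈ 0.24

By Cohen's convention (0.2 small / 0.5 medium / 0.8 large): small effect.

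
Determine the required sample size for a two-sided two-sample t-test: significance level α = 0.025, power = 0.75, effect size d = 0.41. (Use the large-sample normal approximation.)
n = 102 per group

Sample size formula (two-sample t-test, normal approximation):
n = 2 · ((z_{α/2} + z_β) / d)²

z_{α/2} = 2.241 (for α = 0.025, two-sided)
z_β = 0.674 (for power = 0.75)
d = 0.41

n = 2 · ((2.241 + 0.674) / 0.41)²
n = 2 · (7.110)²
n ≈ 101.10
Round up to the next whole number: n = 102 per group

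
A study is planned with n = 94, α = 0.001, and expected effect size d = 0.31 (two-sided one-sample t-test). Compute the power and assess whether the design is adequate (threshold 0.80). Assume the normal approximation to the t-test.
Power ≈ 0.39; the study is underpowered (power < 0.80)

Power calculation (one-sample t-test, normal approximation):
z_β = d · √n - z_{α/2}
z_β = 0.31 · √94 - 3.291
z_β = 0.31 · 9.695 - 3.291
z_β = -0.285

Power = Φ(z_β) = Φ(-0.285) ≈ 0.388

Effect size d = 0.31 is small by Cohen's convention (0.2/0.5/0.8).

Threshold: power ≥ 0.80 is conventionally adequate.
Power ≈ 0.39 → the study is underpowered (power < 0.80).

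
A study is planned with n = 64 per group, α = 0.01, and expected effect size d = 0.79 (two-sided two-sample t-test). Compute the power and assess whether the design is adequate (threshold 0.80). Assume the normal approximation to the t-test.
Power ≈ 0.97; the study is adequately powered (power ≥ 0.80)

Power calculation (two-sample t-test, normal approximation):
z_β = d · √(n/2) - z_{α/2}
z_β = 0.79 · √(64/2) - 2.576
z_β = 0.79 · 5.657 - 2.576
z_β = 1.893

Power = Φ(z_β) = Φ(1.893) ≈ 0.971

Effect size d = 0.79 is medium by Cohen's convention (0.2/0.5/0.8).

Threshold: power ≥ 0.80 is conventionally adequate.
Power ≈ 0.97 → the study is adequately powered (power ≥ 0.80).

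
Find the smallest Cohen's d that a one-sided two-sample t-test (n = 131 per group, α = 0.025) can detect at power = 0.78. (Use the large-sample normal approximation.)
d ≈ 0.34

Minimum detectable effect (two-sample t-test, normal approximation):
d = (z_α + z_β) / √(n/2)
d = (1.960 + 0.772) / √(131/2)
d = 2.732 / 8.093
d ≈ 0.34

By Cohen's convention (0.2 small / 0.5 medium / 0.8 large): small effect.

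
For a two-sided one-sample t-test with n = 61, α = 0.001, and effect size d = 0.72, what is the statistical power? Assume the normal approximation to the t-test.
Power ≈ 0.99

Power calculation (one-sample t-test, normal approximation):
z_β = d · √n - z_{α/2}
z_β = 0.72 · √61 - 3.291
z_β = 0.72 · 7.810 - 3.291
z_β = 2.333

Power = Φ(z_β) = Φ(2.333) ≈ 0.990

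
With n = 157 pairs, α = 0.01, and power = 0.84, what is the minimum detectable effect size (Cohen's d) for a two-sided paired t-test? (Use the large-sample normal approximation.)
d ≈ 0.28

Minimum detectable effect (paired t-test, normal approximation):
d = (z_{α/2} + z_β) / √n
d = (2.576 + 0.994) / √157
d = 3.570 / 12.530
d ≈ 0.28

By Cohen's convention (0.2 small / 0.5 medium / 0.8 large): small effect.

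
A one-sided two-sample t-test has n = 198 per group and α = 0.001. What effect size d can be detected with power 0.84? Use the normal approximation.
d ≈ 0.41

Minimum detectable effect (two-sample t-test, normal approximation):
d = (z_α + z_β) / √(n/2)
d = (3.090 + 0.994) / √(198/2)
d = 4.085 / 9.950
d ≈ 0.41

By Cohen's convention (0.2 small / 0.5 medium / 0.8 large): small effect.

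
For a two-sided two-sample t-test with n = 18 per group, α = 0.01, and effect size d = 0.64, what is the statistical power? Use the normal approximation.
Power ≈ 0.26

Power calculation (two-sample t-test, normal approximation):
z_β = d · √(n/2) - z_{α/2}
z_β = 0.64 · √(18/2) - 2.576
z_β = 0.64 · 3.000 - 2.576
z_β = -0.656

Power = Φ(z_β) = Φ(-0.656) ≈ 0.256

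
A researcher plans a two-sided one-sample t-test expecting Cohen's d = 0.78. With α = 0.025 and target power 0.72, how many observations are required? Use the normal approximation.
n = 14

Sample size formula (one-sample t-test, normal approximation):
n = ((z_{α/2} + z_β) / d)²

z_{α/2} = 2.241 (for α = 0.025, two-sided)
z_β = 0.583 (for power = 0.72)
d = 0.78

n = ((2.241 + 0.583) / 0.78)²
n = (3.621)²
n ≈ 13.11
Round up to the next whole number: n = 14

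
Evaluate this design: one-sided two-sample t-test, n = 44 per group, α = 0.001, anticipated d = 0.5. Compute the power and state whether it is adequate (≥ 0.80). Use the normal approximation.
Power ≈ 0.23; the study is underpowered (power < 0.80)

Power calculation (two-sample t-test, normal approximation):
z_β = d · √(n/2) - z_α
z_β = 0.5 · √(44/2) - 3.090
z_β = 0.5 · 4.690 - 3.090
z_β = -0.745

Power = Φ(z_β) = Φ(-0.745) ≈ 0.228

Effect size d = 0.5 is medium by Cohen's convention (0.2/0.5/0.8).

Threshold: power ≥ 0.80 is conventionally adequate.
Power ≈ 0.23 → the study is underpowered (power < 0.80).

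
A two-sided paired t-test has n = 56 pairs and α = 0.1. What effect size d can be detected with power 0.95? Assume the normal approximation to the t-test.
d ≈ 0.44

Minimum detectable effect (paired t-test, normal approximation):
d = (z_{α/2} + z_β) / √n
d = (1.645 + 1.645) / √56
d = 3.290 / 7.483
d ≈ 0.44

By Cohen's convention (0.2 small / 0.5 medium / 0.8 large): small effect.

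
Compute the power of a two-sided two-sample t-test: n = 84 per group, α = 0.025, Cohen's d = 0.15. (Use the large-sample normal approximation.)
Power ≈ 0.10

Power calculation (two-sample t-test, normal approximation):
z_β = d · √(n/2) - z_{α/2}
z_β = 0.15 · √(84/2) - 2.241
z_β = 0.15 · 6.481 - 2.241
z_β = -1.269

Power = Φ(z_β) = Φ(-1.269) ≈ 0.102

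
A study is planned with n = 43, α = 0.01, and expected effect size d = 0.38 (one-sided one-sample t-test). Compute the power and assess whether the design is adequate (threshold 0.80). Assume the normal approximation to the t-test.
Power ≈ 0.57; the study is underpowered (power < 0.80)

Power calculation (one-sample t-test, normal approximation):
z_β = d · √n - z_α
z_β = 0.38 · √43 - 2.326
z_β = 0.38 · 6.557 - 2.326
z_β = 0.165

Power = Φ(z_β) = Φ(0.165) ≈ 0.566

Effect size d = 0.38 is small by Cohen's convention (0.2/0.5/0.8).

Threshold: power ≥ 0.80 is conventionally adequate.
Power ≈ 0.57 → the study is underpowered (power < 0.80).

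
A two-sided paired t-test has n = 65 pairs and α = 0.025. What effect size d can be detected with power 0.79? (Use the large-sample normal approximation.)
d ≈ 0.38

Minimum detectable effect (paired t-test, normal approximation):
d = (z_{α/2} + z_β) / √n
d = (2.241 + 0.806) / √65
d = 3.048 / 8.062
d ≈ 0.38

By Cohen's convention (0.2 small / 0.5 medium / 0.8 large): small effect.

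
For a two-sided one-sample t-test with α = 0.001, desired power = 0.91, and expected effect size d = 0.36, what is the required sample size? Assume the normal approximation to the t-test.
n = 166

Sample size formula (one-sample t-test, normal approximation):
n = ((z_{α/2} + z_β) / d)²

z_{α/2} = 3.291 (for α = 0.001, two-sided)
z_β = 1.341 (for power = 0.91)
d = 0.36

n = ((3.291 + 1.341) / 0.36)²
n = (12.867)²
n ≈ 165.56
Round up to the next whole number: n = 166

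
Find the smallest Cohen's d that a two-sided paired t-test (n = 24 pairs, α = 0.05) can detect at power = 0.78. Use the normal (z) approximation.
d ≈ 0.56

Minimum detectable effect (paired t-test, normal approximation):
d = (z_{α/2} + z_β) / √n
d = (1.960 + 0.772) / √24
d = 2.732 / 4.899
d ≈ 0.56

By Cohen's convention (0.2 small / 0.5 medium / 0.8 large): medium effect.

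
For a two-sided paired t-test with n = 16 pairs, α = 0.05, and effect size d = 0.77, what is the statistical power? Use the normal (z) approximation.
Power ≈ 0.87

Power calculation (paired t-test, normal approximation):
z_β = d · √n - z_{α/2}
z_β = 0.77 · √16 - 1.960
z_β = 0.77 · 4.000 - 1.960
z_β = 1.120

Power = Φ(z_β) = Φ(1.120) ≈ 0.869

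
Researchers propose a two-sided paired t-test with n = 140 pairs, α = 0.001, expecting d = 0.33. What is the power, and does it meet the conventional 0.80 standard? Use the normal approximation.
Power ≈ 0.73; the study is underpowered (power < 0.80)

Power calculation (paired t-test, normal approximation):
z_β = d · √n - z_{α/2}
z_β = 0.33 · √140 - 3.291
z_β = 0.33 · 11.832 - 3.291
z_β = 0.614

Power = Φ(z_β) = Φ(0.614) ≈ 0.730

Effect size d = 0.33 is small by Cohen's convention (0.2/0.5/0.8).

Threshold: power ≥ 0.80 is conventionally adequate.
Power ≈ 0.73 → the study is underpowered (power < 0.80).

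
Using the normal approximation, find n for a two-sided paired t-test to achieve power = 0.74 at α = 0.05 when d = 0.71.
n = 14 pairs

Sample size formula (paired t-test, normal approximation):
n = ((z_{α/2} + z_β) / d)²

z_{α/2} = 1.960 (for α = 0.05, two-sided)
z_β = 0.643 (for power = 0.74)
d = 0.71

n = ((1.960 + 0.643) / 0.71)²
n = (3.666)²
n ≈ 13.44
Round up to the next whole number: n = 14 pairs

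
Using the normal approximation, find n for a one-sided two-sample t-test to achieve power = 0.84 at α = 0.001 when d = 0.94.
n = 38 per group

Sample size formula (two-sample t-test, normal approximation):
n = 2 · ((z_α + z_β) / d)²

z_α = 3.090 (for α = 0.001, one-sided)
z_β = 0.994 (for power = 0.84)
d = 0.94

n = 2 · ((3.090 + 0.994) / 0.94)²
n = 2 · (4.345)²
n ≈ 37.76
Round up to the next whole number: n = 38 per group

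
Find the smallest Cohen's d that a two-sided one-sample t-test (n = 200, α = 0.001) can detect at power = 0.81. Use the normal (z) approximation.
d ≈ 0.29

Minimum detectable effect (one-sample t-test, normal approximation):
d = (z_{α/2} + z_β) / √n
d = (3.291 + 0.878) / √200
d = 4.168 / 14.142
d ≈ 0.29

By Cohen's convention (0.2 small / 0.5 medium / 0.8 large): small effect.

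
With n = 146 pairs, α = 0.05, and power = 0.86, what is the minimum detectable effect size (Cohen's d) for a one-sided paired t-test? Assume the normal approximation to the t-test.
d ≈ 0.23

Minimum detectable effect (paired t-test, normal approximation):
d = (z_α + z_β) / √n
d = (1.645 + 1.080) / √146
d = 2.725 / 12.083
d ≈ 0.23

By Cohen's convention (0.2 small / 0.5 medium / 0.8 large): small effect.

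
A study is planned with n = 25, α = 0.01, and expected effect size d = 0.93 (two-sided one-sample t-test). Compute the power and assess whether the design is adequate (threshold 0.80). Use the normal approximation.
Power ≈ 0.98; the study is adequately powered (power ≥ 0.80)

Power calculation (one-sample t-test, normal approximation):
z_β = d · √n - z_{α/2}
z_β = 0.93 · √25 - 2.576
z_β = 0.93 · 5.000 - 2.576
z_β = 2.074

Power = Φ(z_β) = Φ(2.074) ≈ 0.981

Effect size d = 0.93 is large by Cohen's convention (0.2/0.5/0.8).

Threshold: power ≥ 0.80 is conventionally adequate.
Power ≈ 0.98 → the study is adequately powered (power ≥ 0.80).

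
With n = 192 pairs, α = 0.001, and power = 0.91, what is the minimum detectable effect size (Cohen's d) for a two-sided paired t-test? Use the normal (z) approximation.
d ≈ 0.33

Minimum detectable effect (paired t-test, normal approximation):
d = (z_{α/2} + z_β) / √n
d = (3.291 + 1.341) / √192
d = 4.631 / 13.856
d ≈ 0.33

By Cohen's convention (0.2 small / 0.5 medium / 0.8 large): small effect.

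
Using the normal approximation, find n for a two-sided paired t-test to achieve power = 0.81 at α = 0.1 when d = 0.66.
n = 15 pairs

Sample size formula (paired t-test, normal approximation):
n = ((z_{α/2} + z_β) / d)²

z_{α/2} = 1.645 (for α = 0.1, two-sided)
z_β = 0.878 (for power = 0.81)
d = 0.66

n = ((1.645 + 0.878) / 0.66)²
n = (3.823)²
n ≈ 14.62
Round up to the next whole number: n = 15 pairs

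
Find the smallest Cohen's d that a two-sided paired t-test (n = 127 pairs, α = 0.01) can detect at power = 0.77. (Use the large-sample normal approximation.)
d ≈ 0.29

Minimum detectable effect (paired t-test, normal approximation):
d = (z_{α/2} + z_β) / √n
d = (2.576 + 0.739) / √127
d = 3.315 / 11.269
d ≈ 0.29

By Cohen's convention (0.2 small / 0.5 medium / 0.8 large): small effect.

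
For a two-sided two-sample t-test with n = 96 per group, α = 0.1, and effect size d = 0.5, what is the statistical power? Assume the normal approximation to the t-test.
Power ≈ 0.97

Power calculation (two-sample t-test, normal approximation):
z_β = d · √(n/2) - z_{α/2}
z_β = 0.5 · √(96/2) - 1.645
z_β = 0.5 · 6.928 - 1.645
z_β = 1.819

Power = Φ(z_β) = Φ(1.819) ≈ 0.966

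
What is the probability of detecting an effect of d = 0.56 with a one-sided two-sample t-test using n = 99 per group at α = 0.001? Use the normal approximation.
Power ≈ 0.80

Power calculation (two-sample t-test, normal approximation):
z_β = d · √(n/2) - z_α
z_β = 0.56 · √(99/2) - 3.090
z_β = 0.56 · 7.036 - 3.090
z_β = 0.850

Power = Φ(z_β) = Φ(0.850) ≈ 0.802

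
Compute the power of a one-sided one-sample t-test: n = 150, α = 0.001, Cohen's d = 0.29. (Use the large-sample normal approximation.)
Power ≈ 0.68

Power calculation (one-sample t-test, normal approximation):
z_β = d · √n - z_α
z_β = 0.29 · √150 - 3.090
z_β = 0.29 · 12.247 - 3.090
z_β = 0.462

Power = Φ(z_β) = Φ(0.462) ≈ 0.678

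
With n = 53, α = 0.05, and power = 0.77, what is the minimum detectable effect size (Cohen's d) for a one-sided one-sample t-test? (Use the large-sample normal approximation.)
d ≈ 0.33

Minimum detectable effect (one-sample t-test, normal approximation):
d = (z_α + z_β) / √n
d = (1.645 + 0.739) / √53
d = 2.384 / 7.280
d ≈ 0.33

By Cohen's convention (0.2 small / 0.5 medium / 0.8 large): small effect.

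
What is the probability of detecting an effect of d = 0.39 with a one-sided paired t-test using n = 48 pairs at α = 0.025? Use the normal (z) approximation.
Power ≈ 0.77

Power calculation (paired t-test, normal approximation):
z_β = d · √n - z_α
z_β = 0.39 · √48 - 1.960
z_β = 0.39 · 6.928 - 1.960
z_β = 0.742

Power = Φ(z_β) = Φ(0.742) ≈ 0.771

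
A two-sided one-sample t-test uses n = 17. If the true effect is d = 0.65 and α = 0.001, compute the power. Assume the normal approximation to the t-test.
Power ≈ 0.27

Power calculation (one-sample t-test, normal approximation):
z_β = d · √n - z_{α/2}
z_β = 0.65 · √17 - 3.291
z_β = 0.65 · 4.123 - 3.291
z_β = -0.611

Power = Φ(z_β) = Φ(-0.611) ≈ 0.271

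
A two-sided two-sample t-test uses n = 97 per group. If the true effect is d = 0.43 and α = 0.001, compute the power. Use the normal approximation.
Power ≈ 0.38

Power calculation (two-sample t-test, normal approximation):
z_β = d · √(n/2) - z_{α/2}
z_β = 0.43 · √(97/2) - 3.291
z_β = 0.43 · 6.964 - 3.291
z_β = -0.296

Power = Φ(z_β) = Φ(-0.296) ≈ 0.384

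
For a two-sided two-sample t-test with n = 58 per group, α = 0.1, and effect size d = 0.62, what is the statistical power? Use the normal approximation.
Power ≈ 0.95

Power calculation (two-sample t-test, normal approximation):
z_β = d · √(n/2) - z_{α/2}
z_β = 0.62 · √(58/2) - 1.645
z_β = 0.62 · 5.385 - 1.645
z_β = 1.694

Power = Φ(z_β) = Φ(1.694) ≈ 0.955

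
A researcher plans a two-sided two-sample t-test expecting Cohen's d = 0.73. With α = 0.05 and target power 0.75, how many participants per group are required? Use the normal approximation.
n = 27 per group

Sample size formula (two-sample t-test, normal approximation):
n = 2 · ((z_{α/2} + z_β) / d)²

z_{α/2} = 1.960 (for α = 0.05, two-sided)
z_β = 0.674 (for power = 0.75)
d = 0.73

n = 2 · ((1.960 + 0.674) / 0.73)²
n = 2 · (3.608)²
n ≈ 26.04
Round up to the next whole number: n = 27 per group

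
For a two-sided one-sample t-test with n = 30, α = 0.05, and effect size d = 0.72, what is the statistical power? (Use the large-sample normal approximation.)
Power ≈ 0.98

Power calculation (one-sample t-test, normal approximation):
z_β = d · √n - z_{α/2}
z_β = 0.72 · √30 - 1.960
z_β = 0.72 · 5.477 - 1.960
z_β = 1.984

Power = Φ(z_β) = Φ(1.984) ≈ 0.976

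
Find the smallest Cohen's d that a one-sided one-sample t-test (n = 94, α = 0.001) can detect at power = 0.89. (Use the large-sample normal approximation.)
d ≈ 0.45

Minimum detectable effect (one-sample t-test, normal approximation):
d = (z_α + z_β) / √n
d = (3.090 + 1.227) / √94
d = 4.317 / 9.695
d ≈ 0.45

By Cohen's convention (0.2 small / 0.5 medium / 0.8 large): small effect.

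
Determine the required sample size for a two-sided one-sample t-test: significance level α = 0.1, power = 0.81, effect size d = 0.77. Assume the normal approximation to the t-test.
n = 11

Sample size formula (one-sample t-test, normal approximation):
n = ((z_{α/2} + z_β) / d)²

z_{α/2} = 1.645 (for α = 0.1, two-sided)
z_β = 0.878 (for power = 0.81)
d = 0.77

n = ((1.645 + 0.878) / 0.77)²
n = (3.277)²
n ≈ 10.74
Round up to the next whole number: n = 11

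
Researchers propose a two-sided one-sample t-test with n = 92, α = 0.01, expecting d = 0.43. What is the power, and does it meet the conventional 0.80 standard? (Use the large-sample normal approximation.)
Power ≈ 0.94; the study is adequately powered (power ≥ 0.80)

Power calculation (one-sample t-test, normal approximation):
z_β = d · √n - z_{α/2}
z_β = 0.43 · √92 - 2.576
z_β = 0.43 · 9.592 - 2.576
z_β = 1.549

Power = Φ(z_β) = Φ(1.549) ≈ 0.939

Effect size d = 0.43 is small by Cohen's convention (0.2/0.5/0.8).

Threshold: power ≥ 0.80 is conventionally adequate.
Power ≈ 0.94 → the study is adequately powered (power ≥ 0.80).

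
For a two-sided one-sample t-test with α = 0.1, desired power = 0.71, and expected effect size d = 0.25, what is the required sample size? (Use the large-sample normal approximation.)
n = 78

Sample size formula (one-sample t-test, normal approximation):
n = ((z_{α/2} + z_β) / d)²

z_{α/2} = 1.645 (for α = 0.1, two-sided)
z_β = 0.553 (for power = 0.71)
d = 0.25

n = ((1.645 + 0.553) / 0.25)²
n = (8.792)²
n ≈ 77.30
Round up to the next whole number: n = 78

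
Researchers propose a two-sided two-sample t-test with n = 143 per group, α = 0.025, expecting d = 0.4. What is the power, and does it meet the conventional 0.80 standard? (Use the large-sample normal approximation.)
Power ≈ 0.87; the study is adequately powered (power ≥ 0.80)

Power calculation (two-sample t-test, normal approximation):
z_β = d · √(n/2) - z_{α/2}
z_β = 0.4 · √(143/2) - 2.241
z_β = 0.4 · 8.456 - 2.241
z_β = 1.141

Power = Φ(z_β) = Φ(1.141) ≈ 0.873

Effect size d = 0.4 is small by Cohen's convention (0.2/0.5/0.8).

Threshold: power ≥ 0.80 is conventionally adequate.
Power ≈ 0.87 → the study is adequately powered (power ≥ 0.80).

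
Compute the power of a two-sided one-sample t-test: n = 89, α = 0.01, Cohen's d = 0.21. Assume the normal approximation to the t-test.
Power ≈ 0.28

Power calculation (one-sample t-test, normal approximation):
z_β = d · √n - z_{α/2}
z_β = 0.21 · √89 - 2.576
z_β = 0.21 · 9.434 - 2.576
z_β = -0.595

Power = Φ(z_β) = Φ(-0.595) ≈ 0.276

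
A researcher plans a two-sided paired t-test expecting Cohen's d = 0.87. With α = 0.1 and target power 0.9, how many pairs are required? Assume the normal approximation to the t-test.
n = 12 pairs

Sample size formula (paired t-test, normal approximation):
n = ((z_{α/2} + z_β) / d)²

z_{α/2} = 1.645 (for α = 0.1, two-sided)
z_β = 1.282 (for power = 0.9)
d = 0.87

n = ((1.645 + 1.282) / 0.87)²
n = (3.364)²
n ≈ 11.32
Round up to the next whole number: n = 12 pairs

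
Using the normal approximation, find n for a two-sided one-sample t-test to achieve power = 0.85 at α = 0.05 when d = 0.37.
n = 66

Sample size formula (one-sample t-test, normal approximation):
n = ((z_{α/2} + z_β) / d)²

z_{α/2} = 1.960 (for α = 0.05, two-sided)
z_β = 1.036 (for power = 0.85)
d = 0.37

n = ((1.960 + 1.036) / 0.37)²
n = (8.097)²
n ≈ 65.56
Round up to the next whole number: n = 66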